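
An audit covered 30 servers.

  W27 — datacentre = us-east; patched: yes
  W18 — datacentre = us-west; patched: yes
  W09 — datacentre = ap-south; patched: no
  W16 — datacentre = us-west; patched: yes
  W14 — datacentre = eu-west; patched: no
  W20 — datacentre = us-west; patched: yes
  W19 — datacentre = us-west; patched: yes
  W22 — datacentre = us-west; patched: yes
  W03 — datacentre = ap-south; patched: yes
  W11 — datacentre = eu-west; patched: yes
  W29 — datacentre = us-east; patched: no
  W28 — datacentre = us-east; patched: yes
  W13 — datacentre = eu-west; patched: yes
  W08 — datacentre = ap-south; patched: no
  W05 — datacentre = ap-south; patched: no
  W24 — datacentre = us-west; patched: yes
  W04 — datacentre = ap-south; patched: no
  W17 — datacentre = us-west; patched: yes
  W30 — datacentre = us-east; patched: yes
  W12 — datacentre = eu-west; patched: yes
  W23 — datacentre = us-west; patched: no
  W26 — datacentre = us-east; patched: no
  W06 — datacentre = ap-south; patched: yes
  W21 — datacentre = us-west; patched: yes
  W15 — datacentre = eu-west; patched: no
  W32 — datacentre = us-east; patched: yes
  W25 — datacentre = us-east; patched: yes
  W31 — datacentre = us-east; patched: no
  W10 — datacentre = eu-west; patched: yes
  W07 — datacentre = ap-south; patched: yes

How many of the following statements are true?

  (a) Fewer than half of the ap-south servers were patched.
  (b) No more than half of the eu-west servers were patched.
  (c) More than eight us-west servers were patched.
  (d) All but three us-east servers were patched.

(a) ap-south: |A| = 7, |A ∩ B| = 3; needs |A ∩ B| < |A ∖ B| — true.
(b) eu-west: |A| = 6, |A ∩ B| = 4; needs |A ∩ B| ≤ |A ∖ B| — false.
(c) us-west: |A| = 9, |A ∩ B| = 8; needs |A ∩ B| > 8 — false.
(d) us-east: |A| = 8, |A ∩ B| = 5; needs |A ∖ B| = 3 — true.

2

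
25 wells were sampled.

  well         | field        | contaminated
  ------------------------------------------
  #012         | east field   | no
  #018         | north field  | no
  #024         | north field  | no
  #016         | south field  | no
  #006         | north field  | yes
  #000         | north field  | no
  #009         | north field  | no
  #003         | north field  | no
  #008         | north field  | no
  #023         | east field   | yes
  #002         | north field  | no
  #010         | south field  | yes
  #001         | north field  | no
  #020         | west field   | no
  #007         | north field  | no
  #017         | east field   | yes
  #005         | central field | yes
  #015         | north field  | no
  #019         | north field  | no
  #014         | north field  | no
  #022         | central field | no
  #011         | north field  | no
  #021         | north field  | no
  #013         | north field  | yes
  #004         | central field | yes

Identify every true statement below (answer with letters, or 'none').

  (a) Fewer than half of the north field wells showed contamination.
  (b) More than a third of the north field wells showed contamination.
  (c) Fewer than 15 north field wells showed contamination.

(a), (c)

|A| = 16, |A ∩ B| = 2, |A ∖ B| = 14.
(a) |A ∩ B| < |A ∖ B|: holds.
(b) |A ∩ B| / |A| > 1/3: fails.
(c) |A ∩ B| < 15: holds.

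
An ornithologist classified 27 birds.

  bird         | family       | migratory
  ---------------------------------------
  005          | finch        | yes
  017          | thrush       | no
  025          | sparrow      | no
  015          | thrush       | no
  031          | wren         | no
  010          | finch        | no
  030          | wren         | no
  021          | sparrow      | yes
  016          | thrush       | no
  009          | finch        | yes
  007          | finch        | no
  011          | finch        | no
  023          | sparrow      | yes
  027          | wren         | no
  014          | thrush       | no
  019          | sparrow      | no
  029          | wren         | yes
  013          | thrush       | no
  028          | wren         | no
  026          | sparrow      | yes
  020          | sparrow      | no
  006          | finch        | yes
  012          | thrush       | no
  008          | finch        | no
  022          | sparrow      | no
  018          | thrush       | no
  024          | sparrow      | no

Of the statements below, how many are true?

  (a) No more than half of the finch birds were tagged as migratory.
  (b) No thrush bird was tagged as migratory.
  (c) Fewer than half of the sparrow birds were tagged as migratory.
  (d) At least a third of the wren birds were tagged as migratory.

(a) finch: |A| = 7, |A ∩ B| = 3; needs |A ∩ B| ≤ |A ∖ B| — true.
(b) thrush: |A| = 7, |A ∩ B| = 0; needs A ∩ B = ∅ (|A ∩ B| = 0) — true.
(c) sparrow: |A| = 8, |A ∩ B| = 3; needs |A ∩ B| < |A ∖ B| — true.
(d) wren: |A| = 5, |A ∩ B| = 1; needs |A ∩ B| / |A| ≥ 1/3 — false.

3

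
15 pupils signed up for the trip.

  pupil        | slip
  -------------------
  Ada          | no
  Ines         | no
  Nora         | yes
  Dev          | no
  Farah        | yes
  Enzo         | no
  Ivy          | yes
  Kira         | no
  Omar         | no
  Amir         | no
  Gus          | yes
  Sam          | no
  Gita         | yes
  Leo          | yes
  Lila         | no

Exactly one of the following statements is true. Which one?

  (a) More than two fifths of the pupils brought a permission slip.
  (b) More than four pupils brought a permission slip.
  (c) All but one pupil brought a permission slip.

(b)

|A| = 15, |A ∩ B| = 6, |A ∖ B| = 9.
(a) requires |A ∩ B| / |A| > 2/5: false.
(b) requires |A ∩ B| > 4: true.
(c) requires |A ∖ B| = 1: false.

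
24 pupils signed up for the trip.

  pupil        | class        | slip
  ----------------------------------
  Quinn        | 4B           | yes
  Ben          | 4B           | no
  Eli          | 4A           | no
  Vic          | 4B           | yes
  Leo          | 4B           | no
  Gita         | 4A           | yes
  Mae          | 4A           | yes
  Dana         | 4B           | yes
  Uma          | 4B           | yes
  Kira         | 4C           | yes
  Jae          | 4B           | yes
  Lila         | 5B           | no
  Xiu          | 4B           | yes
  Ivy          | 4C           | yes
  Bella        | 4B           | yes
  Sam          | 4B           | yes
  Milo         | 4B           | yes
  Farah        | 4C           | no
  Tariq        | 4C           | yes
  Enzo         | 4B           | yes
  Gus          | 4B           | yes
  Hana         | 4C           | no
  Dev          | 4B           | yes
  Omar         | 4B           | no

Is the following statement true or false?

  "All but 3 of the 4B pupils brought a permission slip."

Truth condition: |A ∖ B| = 3.
|A| = 15, |A ∩ B| = 12, |A ∖ B| = 3.
|A ∖ B| = 3, so the statement is true.

True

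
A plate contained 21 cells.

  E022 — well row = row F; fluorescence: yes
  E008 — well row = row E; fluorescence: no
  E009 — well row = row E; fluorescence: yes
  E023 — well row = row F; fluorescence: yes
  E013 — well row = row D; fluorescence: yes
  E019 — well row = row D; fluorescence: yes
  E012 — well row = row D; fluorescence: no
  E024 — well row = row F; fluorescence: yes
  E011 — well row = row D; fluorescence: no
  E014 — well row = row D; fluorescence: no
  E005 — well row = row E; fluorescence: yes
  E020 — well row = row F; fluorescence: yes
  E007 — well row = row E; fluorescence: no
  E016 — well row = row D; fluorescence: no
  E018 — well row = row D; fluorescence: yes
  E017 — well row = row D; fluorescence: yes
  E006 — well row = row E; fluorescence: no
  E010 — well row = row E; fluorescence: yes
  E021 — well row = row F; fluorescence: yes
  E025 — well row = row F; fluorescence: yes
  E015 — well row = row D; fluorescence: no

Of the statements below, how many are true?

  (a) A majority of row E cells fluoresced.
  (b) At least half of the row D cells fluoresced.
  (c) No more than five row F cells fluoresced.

0

(a) row E: |A| = 6, |A ∩ B| = 3; needs |A ∩ B| > |A ∖ B| — false.
(b) row D: |A| = 9, |A ∩ B| = 4; needs |A ∩ B| ≥ |A ∖ B| — false.
(c) row F: |A| = 6, |A ∩ B| = 6; needs |A ∩ B| ≤ 5 — false.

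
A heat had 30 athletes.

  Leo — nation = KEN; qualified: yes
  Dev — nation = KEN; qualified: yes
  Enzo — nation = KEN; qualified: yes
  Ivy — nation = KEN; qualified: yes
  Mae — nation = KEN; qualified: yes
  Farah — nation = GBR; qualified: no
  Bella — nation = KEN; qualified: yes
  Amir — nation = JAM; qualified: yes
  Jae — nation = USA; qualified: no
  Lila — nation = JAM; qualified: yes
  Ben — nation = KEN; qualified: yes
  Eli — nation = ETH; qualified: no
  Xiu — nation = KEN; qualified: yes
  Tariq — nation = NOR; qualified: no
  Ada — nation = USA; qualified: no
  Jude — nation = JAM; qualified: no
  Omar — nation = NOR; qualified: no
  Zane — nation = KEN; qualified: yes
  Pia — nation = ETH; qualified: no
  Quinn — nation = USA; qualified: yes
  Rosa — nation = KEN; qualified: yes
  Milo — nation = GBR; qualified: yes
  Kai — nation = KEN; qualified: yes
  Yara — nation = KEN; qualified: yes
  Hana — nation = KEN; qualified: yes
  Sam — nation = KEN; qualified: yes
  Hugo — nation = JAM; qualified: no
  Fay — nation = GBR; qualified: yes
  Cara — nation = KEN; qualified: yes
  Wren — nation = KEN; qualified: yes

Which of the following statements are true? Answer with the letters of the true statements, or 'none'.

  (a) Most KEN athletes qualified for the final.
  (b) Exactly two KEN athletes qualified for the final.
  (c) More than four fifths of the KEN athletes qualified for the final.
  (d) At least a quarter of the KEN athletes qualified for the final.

|A| = 16, |A ∩ B| = 16, |A ∖ B| = 0.
(a) |A ∩ B| > |A ∖ B|: holds.
(b) |A ∩ B| = 2: fails.
(c) |A ∩ B| / |A| > 4/5: holds.
(d) |A ∩ B| / |A| ≥ 1/4: holds.

(a), (c), (d)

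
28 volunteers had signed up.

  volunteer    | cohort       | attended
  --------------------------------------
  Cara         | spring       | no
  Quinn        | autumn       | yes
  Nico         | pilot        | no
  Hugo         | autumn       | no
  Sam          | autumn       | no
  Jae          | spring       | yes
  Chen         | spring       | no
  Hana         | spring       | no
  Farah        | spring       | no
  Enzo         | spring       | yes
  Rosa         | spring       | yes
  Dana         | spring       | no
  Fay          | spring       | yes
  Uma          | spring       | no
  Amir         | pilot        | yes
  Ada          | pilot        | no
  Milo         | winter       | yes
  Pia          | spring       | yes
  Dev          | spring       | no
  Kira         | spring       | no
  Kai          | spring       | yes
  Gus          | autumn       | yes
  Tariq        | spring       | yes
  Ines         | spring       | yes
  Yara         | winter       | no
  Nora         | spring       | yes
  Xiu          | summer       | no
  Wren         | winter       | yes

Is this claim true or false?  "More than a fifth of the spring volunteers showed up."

Truth condition: |A ∩ B| / |A| > 1/5.
|A| = 17, |A ∩ B| = 9, |A ∖ B| = 8.
|A ∩ B|/|A| = 9/17, so the statement is true.

True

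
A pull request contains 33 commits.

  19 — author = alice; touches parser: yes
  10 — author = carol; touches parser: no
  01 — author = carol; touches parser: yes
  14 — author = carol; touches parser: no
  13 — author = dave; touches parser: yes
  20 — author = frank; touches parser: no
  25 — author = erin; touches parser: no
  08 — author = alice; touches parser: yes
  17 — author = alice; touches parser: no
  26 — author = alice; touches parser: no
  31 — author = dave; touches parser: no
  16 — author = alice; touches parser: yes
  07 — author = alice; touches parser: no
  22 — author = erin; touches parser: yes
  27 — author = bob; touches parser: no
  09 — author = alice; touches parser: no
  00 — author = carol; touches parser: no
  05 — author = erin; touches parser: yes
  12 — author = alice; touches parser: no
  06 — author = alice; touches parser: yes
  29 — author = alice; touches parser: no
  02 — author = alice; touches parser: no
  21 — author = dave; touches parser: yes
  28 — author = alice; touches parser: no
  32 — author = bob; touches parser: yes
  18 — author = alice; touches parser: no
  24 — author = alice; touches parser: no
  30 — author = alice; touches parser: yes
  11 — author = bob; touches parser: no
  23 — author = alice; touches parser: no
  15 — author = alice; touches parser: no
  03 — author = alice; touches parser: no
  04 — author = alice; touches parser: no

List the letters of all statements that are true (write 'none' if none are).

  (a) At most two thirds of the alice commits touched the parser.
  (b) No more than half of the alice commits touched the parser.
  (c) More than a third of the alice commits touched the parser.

|A| = 19, |A ∩ B| = 5, |A ∖ B| = 14.
(a) |A ∩ B| / |A| ≤ 2/3: holds.
(b) |A ∩ B| ≤ |A ∖ B|: holds.
(c) |A ∩ B| / |A| > 1/3: fails.

(a), (b)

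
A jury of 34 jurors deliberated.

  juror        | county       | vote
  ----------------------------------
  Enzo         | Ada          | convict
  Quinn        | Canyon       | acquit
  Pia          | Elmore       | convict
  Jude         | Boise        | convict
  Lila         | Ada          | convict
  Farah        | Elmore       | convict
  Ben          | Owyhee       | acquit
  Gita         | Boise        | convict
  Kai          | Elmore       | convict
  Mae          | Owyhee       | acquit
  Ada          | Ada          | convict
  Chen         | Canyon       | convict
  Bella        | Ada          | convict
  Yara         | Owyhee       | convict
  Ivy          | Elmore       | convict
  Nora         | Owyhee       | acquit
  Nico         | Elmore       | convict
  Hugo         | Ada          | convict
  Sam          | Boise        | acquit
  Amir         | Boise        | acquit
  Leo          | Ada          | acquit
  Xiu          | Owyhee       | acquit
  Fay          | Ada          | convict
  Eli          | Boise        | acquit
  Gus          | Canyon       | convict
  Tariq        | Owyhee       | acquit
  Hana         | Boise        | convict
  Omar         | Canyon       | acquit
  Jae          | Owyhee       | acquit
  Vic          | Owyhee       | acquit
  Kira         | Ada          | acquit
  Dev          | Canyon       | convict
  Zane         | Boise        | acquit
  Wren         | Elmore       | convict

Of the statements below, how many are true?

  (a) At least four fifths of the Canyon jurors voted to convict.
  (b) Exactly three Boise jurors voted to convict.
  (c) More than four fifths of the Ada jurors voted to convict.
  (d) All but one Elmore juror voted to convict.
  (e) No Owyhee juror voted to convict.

1

(a) Canyon: |A| = 5, |A ∩ B| = 3; needs |A ∩ B| / |A| ≥ 4/5 — false.
(b) Boise: |A| = 7, |A ∩ B| = 3; needs |A ∩ B| = 3 — true.
(c) Ada: |A| = 8, |A ∩ B| = 6; needs |A ∩ B| / |A| > 4/5 — false.
(d) Elmore: |A| = 6, |A ∩ B| = 6; needs |A ∖ B| = 1 — false.
(e) Owyhee: |A| = 8, |A ∩ B| = 1; needs A ∩ B = ∅ (|A ∩ B| = 0) — false.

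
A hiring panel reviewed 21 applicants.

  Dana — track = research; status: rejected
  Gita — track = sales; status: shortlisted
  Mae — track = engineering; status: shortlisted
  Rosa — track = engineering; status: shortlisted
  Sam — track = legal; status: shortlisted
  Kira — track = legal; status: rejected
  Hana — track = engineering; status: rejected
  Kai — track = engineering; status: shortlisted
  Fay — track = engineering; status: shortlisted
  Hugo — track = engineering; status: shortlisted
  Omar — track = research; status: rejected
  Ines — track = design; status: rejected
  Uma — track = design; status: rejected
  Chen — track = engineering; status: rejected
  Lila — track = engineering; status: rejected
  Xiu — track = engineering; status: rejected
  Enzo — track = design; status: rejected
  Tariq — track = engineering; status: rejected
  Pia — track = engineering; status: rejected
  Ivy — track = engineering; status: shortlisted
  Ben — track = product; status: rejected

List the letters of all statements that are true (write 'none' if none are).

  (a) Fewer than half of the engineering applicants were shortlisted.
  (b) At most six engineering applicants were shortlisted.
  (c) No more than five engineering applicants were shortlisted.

(b)

|A| = 12, |A ∩ B| = 6, |A ∖ B| = 6.
(a) |A ∩ B| < |A ∖ B|: fails.
(b) |A ∩ B| ≤ 6: holds.
(c) |A ∩ B| ≤ 5: fails.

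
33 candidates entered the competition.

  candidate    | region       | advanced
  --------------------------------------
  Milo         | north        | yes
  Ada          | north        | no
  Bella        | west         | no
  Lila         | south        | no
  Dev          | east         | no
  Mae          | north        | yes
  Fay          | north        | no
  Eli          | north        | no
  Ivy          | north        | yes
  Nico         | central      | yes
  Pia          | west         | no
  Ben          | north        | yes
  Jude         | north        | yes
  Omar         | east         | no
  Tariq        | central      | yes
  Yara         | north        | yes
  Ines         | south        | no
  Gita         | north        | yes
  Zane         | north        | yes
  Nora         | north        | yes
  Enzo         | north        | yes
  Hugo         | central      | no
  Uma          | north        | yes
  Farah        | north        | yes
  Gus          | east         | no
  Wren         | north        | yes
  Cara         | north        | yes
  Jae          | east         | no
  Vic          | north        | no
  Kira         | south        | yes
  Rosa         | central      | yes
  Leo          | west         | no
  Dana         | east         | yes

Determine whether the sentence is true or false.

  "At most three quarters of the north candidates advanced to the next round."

'At most three quarters of the north candidates advanced to the next round' holds iff |A ∩ B| / |A| ≤ 3/4.
|A| = 18, |A ∩ B| = 14, |A ∖ B| = 4.
|A ∩ B|/|A| = 14/18, so the statement is false.

False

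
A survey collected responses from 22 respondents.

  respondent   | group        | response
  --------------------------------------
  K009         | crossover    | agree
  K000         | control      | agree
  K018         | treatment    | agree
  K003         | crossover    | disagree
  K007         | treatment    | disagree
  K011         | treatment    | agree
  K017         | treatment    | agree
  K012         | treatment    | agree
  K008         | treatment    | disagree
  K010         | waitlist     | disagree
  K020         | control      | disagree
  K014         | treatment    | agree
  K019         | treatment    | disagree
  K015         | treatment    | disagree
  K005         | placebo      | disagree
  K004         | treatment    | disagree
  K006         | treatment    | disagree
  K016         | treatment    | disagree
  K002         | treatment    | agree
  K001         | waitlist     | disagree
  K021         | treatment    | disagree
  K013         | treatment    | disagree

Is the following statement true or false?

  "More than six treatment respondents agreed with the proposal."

False

'More than six treatment respondents agreed with the proposal' holds iff |A ∩ B| > 6.
|A| = 15, |A ∩ B| = 6, |A ∖ B| = 9.
|A ∩ B| = 6, so the statement is false.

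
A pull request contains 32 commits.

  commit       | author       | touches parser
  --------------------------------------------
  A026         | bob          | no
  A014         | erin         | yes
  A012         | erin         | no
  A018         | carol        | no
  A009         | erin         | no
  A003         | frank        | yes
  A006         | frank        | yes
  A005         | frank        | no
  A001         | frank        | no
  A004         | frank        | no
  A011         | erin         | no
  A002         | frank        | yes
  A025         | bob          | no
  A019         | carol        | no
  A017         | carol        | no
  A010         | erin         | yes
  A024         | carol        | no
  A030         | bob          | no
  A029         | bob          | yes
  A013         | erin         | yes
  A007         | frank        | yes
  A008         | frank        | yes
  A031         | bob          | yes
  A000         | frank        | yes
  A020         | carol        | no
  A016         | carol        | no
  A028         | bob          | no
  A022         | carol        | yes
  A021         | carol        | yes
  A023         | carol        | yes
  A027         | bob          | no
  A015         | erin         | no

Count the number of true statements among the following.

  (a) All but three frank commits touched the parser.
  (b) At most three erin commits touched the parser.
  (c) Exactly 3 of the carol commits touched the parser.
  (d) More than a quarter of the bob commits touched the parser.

(a) frank: |A| = 9, |A ∩ B| = 6; needs |A ∖ B| = 3 — true.
(b) erin: |A| = 7, |A ∩ B| = 3; needs |A ∩ B| ≤ 3 — true.
(c) carol: |A| = 9, |A ∩ B| = 3; needs |A ∩ B| = 3 — true.
(d) bob: |A| = 7, |A ∩ B| = 2; needs |A ∩ B| / |A| > 1/4 — true.

4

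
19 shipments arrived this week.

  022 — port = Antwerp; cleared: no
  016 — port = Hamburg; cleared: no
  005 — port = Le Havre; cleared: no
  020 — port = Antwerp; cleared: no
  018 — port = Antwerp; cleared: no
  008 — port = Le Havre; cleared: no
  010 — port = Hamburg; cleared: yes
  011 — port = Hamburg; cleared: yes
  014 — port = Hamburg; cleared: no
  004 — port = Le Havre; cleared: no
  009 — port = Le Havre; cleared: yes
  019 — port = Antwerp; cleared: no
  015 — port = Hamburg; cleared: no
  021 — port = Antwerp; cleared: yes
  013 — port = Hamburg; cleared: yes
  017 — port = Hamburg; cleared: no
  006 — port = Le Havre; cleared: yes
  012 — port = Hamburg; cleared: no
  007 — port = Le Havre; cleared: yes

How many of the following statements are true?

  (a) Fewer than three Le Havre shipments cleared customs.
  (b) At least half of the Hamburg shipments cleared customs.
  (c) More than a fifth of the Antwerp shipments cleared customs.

(a) Le Havre: |A| = 6, |A ∩ B| = 3; needs |A ∩ B| < 3 — false.
(b) Hamburg: |A| = 8, |A ∩ B| = 3; needs |A ∩ B| ≥ |A ∖ B| — false.
(c) Antwerp: |A| = 5, |A ∩ B| = 1; needs |A ∩ B| / |A| > 1/5 — false.

0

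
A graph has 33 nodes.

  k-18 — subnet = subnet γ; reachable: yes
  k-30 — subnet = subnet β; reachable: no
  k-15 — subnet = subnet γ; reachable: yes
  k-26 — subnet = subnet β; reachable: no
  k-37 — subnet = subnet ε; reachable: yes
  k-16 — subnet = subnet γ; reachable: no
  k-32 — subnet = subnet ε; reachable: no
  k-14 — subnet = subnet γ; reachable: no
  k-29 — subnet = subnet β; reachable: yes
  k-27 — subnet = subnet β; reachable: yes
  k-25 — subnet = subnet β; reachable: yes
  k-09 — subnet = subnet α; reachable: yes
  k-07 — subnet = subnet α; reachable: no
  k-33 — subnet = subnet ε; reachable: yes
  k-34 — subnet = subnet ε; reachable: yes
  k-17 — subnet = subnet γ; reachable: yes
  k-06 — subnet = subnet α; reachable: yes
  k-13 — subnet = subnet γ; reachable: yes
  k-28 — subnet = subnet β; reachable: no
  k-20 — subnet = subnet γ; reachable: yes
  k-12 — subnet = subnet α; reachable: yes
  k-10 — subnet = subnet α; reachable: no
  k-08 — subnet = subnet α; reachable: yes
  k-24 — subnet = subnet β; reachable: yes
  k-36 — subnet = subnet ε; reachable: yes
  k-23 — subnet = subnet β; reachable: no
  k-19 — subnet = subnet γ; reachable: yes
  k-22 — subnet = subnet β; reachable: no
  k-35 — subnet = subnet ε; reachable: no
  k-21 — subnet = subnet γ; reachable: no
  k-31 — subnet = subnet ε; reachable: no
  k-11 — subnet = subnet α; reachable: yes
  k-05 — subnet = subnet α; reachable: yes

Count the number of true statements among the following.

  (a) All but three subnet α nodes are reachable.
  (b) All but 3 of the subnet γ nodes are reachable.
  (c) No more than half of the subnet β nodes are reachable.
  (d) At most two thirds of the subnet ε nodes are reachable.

3

(a) subnet α: |A| = 8, |A ∩ B| = 6; needs |A ∖ B| = 3 — false.
(b) subnet γ: |A| = 9, |A ∩ B| = 6; needs |A ∖ B| = 3 — true.
(c) subnet β: |A| = 9, |A ∩ B| = 4; needs |A ∩ B| ≤ |A ∖ B| — true.
(d) subnet ε: |A| = 7, |A ∩ B| = 4; needs |A ∩ B| / |A| ≤ 2/3 — true.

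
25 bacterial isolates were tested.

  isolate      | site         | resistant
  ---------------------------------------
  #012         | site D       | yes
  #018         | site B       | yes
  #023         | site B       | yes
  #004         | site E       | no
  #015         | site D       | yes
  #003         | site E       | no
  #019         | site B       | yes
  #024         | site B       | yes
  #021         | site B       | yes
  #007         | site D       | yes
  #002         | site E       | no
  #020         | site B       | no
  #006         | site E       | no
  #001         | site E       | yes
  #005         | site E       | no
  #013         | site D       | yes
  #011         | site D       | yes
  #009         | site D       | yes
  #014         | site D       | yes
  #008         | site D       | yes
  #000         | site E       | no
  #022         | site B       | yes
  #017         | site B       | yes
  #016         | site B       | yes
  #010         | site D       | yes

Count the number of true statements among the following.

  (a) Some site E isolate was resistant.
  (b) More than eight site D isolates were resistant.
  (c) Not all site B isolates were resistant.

3

(a) site E: |A| = 7, |A ∩ B| = 1; needs A ∩ B ≠ ∅ (|A ∩ B| ≥ 1) — true.
(b) site D: |A| = 9, |A ∩ B| = 9; needs |A ∩ B| > 8 — true.
(c) site B: |A| = 9, |A ∩ B| = 8; needs A ⊄ B (|A ∖ B| ≥ 1) — true.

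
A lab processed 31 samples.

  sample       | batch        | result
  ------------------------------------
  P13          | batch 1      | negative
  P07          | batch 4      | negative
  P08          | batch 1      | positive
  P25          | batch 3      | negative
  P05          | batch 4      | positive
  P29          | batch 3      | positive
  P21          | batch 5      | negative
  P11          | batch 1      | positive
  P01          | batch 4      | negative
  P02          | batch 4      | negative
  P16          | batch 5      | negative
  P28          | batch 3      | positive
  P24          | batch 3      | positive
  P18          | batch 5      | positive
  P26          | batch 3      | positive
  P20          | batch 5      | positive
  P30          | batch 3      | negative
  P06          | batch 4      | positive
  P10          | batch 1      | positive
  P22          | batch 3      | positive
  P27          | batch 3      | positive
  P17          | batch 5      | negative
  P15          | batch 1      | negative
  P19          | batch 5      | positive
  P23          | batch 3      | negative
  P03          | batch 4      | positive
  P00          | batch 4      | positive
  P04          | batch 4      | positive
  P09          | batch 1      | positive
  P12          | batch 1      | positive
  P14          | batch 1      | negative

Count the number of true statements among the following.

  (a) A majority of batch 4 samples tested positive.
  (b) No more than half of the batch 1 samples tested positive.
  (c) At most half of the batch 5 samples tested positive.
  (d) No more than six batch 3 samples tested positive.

(a) batch 4: |A| = 8, |A ∩ B| = 5; needs |A ∩ B| > |A ∖ B| — true.
(b) batch 1: |A| = 8, |A ∩ B| = 5; needs |A ∩ B| ≤ |A ∖ B| — false.
(c) batch 5: |A| = 6, |A ∩ B| = 3; needs |A ∩ B| ≤ |A ∖ B| — true.
(d) batch 3: |A| = 9, |A ∩ B| = 6; needs |A ∩ B| ≤ 6 — true.

3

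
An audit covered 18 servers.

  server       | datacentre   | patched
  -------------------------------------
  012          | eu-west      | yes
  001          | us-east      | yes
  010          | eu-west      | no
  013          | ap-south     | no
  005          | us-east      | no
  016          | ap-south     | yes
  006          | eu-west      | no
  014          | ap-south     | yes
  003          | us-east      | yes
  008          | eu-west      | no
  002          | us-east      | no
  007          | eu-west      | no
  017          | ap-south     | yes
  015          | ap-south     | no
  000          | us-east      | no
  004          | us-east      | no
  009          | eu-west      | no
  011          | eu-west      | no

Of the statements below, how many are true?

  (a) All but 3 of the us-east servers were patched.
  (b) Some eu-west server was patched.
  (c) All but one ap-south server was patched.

(a) us-east: |A| = 6, |A ∩ B| = 2; needs |A ∖ B| = 3 — false.
(b) eu-west: |A| = 7, |A ∩ B| = 1; needs A ∩ B ≠ ∅ (|A ∩ B| ≥ 1) — true.
(c) ap-south: |A| = 5, |A ∩ B| = 3; needs |A ∖ B| = 1 — false.

1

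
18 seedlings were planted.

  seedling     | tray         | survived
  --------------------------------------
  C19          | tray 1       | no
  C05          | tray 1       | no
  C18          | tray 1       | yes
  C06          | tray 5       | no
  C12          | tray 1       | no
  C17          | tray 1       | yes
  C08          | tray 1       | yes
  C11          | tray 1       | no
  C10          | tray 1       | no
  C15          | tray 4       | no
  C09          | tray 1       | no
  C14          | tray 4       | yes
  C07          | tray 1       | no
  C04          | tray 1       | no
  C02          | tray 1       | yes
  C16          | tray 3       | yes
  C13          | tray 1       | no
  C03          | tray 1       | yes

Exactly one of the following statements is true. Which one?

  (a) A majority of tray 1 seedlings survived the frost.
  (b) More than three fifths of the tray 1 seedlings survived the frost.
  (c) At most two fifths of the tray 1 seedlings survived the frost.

(c)

|A| = 14, |A ∩ B| = 5, |A ∖ B| = 9.
(a) requires |A ∩ B| > |A ∖ B|: false.
(b) requires |A ∩ B| / |A| > 3/5: false.
(c) requires |A ∩ B| / |A| ≤ 2/5: true.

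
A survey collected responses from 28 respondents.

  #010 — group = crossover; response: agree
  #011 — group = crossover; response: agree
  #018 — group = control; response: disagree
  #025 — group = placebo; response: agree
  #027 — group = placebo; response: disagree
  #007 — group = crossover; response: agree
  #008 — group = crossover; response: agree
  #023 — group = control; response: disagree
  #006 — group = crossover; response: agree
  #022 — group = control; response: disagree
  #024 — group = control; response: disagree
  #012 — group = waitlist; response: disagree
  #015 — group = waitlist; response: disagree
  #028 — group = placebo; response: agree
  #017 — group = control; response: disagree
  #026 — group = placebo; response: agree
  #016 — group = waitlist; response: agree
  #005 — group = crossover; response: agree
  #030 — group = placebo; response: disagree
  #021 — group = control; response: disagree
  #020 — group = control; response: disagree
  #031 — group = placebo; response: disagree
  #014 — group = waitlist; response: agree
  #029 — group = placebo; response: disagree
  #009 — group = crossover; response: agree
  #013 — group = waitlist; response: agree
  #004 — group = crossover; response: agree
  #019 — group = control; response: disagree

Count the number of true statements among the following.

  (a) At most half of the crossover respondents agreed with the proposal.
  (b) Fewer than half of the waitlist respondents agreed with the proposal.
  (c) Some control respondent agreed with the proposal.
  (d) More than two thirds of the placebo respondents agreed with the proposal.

0

(a) crossover: |A| = 8, |A ∩ B| = 8; needs |A ∩ B| ≤ |A ∖ B| — false.
(b) waitlist: |A| = 5, |A ∩ B| = 3; needs |A ∩ B| < |A ∖ B| — false.
(c) control: |A| = 8, |A ∩ B| = 0; needs A ∩ B ≠ ∅ (|A ∩ B| ≥ 1) — false.
(d) placebo: |A| = 7, |A ∩ B| = 3; needs |A ∩ B| / |A| > 2/3 — false.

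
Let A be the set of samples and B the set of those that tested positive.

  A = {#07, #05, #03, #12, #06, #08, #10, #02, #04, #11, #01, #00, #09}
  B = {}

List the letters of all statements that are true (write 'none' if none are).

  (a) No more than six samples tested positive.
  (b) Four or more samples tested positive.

|A| = 13, |A ∩ B| = 0, |A ∖ B| = 13.
(a) |A ∩ B| ≤ 6: holds.
(b) |A ∩ B| ≥ 4: fails.

(a)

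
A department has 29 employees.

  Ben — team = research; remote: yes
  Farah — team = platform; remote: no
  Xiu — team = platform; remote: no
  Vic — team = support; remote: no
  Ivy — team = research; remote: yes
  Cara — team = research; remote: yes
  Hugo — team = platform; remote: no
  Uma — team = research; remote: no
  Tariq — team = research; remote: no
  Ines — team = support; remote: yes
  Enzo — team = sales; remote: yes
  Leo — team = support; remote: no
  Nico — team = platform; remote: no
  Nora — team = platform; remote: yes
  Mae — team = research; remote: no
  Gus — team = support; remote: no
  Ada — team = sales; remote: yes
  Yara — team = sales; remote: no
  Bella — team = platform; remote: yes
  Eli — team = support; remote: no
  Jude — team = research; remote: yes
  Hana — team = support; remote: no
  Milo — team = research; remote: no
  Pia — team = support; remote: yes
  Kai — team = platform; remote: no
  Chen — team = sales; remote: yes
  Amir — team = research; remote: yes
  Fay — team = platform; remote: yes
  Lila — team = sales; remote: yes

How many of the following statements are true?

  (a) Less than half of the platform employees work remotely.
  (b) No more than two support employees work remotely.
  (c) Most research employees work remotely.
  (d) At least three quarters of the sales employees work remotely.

4

(a) platform: |A| = 8, |A ∩ B| = 3; needs |A ∩ B| < |A ∖ B| — true.
(b) support: |A| = 7, |A ∩ B| = 2; needs |A ∩ B| ≤ 2 — true.
(c) research: |A| = 9, |A ∩ B| = 5; needs |A ∩ B| > |A ∖ B| — true.
(d) sales: |A| = 5, |A ∩ B| = 4; needs |A ∩ B| / |A| ≥ 3/4 — true.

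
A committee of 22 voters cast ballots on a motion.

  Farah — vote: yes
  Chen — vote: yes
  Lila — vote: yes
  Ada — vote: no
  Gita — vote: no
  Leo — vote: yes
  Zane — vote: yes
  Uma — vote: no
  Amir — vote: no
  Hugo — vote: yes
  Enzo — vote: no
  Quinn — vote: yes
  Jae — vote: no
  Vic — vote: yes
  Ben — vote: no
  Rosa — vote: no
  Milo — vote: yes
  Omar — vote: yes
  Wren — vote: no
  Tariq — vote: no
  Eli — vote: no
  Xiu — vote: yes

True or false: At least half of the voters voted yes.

The determiner here denotes the relation: |A ∩ B| ≥ |A ∖ B|.
|A| = 22, |A ∩ B| = 11, |A ∖ B| = 11.
11 = 11, so the statement is true.

True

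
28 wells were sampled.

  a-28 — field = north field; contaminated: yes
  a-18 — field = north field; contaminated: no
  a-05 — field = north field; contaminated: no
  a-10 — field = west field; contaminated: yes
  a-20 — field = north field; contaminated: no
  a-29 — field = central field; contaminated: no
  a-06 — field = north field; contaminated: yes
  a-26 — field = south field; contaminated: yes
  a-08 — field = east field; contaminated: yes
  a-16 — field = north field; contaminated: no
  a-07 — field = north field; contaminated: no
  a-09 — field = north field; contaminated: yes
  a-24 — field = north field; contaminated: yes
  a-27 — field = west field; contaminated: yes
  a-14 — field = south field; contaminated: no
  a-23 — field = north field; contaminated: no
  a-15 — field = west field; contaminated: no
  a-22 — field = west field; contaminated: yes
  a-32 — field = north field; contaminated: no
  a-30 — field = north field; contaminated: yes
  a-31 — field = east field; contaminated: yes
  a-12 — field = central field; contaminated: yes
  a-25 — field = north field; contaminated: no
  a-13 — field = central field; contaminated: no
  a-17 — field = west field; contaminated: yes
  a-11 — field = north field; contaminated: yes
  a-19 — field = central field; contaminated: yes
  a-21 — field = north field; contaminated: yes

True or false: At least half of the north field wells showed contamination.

Truth condition: |A ∩ B| ≥ |A ∖ B|.
|A| = 15, |A ∩ B| = 7, |A ∖ B| = 8.
7 < 8, so the statement is false.

False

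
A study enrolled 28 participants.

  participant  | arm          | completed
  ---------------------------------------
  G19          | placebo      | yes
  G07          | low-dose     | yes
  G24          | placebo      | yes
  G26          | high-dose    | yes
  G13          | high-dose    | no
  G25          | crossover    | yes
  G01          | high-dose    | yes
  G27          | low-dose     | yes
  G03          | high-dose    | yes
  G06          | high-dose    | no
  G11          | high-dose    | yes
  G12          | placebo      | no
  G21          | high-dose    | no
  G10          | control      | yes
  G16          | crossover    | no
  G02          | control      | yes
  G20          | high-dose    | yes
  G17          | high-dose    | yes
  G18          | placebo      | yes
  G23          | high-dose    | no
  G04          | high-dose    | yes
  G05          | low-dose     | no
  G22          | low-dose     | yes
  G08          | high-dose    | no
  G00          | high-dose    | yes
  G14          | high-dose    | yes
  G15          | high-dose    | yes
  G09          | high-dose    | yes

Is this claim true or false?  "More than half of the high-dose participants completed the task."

'More than half of the high-dose participants completed the task' holds iff |A ∩ B| > |A ∖ B|.
|A| = 16, |A ∩ B| = 11, |A ∖ B| = 5.
11 > 5, so the statement is true.

True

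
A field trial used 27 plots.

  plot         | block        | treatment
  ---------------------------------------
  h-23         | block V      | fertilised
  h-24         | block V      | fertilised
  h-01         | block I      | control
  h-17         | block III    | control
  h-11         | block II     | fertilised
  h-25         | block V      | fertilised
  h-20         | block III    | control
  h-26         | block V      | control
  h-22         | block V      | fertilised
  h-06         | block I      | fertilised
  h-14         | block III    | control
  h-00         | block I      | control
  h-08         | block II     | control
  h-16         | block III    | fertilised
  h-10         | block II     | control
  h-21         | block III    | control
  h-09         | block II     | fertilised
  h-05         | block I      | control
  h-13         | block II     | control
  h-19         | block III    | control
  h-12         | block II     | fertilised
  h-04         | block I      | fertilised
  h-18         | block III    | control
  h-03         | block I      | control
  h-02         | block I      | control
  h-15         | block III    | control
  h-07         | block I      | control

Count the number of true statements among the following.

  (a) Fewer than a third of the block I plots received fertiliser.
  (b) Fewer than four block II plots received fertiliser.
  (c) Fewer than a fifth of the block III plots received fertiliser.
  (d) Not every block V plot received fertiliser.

4

(a) block I: |A| = 8, |A ∩ B| = 2; needs |A ∩ B| / |A| < 1/3 — true.
(b) block II: |A| = 6, |A ∩ B| = 3; needs |A ∩ B| < 4 — true.
(c) block III: |A| = 8, |A ∩ B| = 1; needs |A ∩ B| / |A| < 1/5 — true.
(d) block V: |A| = 5, |A ∩ B| = 4; needs A ⊄ B (|A ∖ B| ≥ 1) — true.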